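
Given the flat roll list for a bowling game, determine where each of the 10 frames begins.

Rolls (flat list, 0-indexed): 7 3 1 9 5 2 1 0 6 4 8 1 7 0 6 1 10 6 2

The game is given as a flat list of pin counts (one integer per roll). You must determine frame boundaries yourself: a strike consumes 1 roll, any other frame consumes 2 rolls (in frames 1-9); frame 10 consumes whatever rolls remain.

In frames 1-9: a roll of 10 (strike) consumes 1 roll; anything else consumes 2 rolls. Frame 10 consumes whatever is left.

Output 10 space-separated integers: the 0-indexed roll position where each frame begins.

Frame 1 starts at roll index 0: rolls=7,3 (sum=10), consumes 2 rolls
Frame 2 starts at roll index 2: rolls=1,9 (sum=10), consumes 2 rolls
Frame 3 starts at roll index 4: rolls=5,2 (sum=7), consumes 2 rolls
Frame 4 starts at roll index 6: rolls=1,0 (sum=1), consumes 2 rolls
Frame 5 starts at roll index 8: rolls=6,4 (sum=10), consumes 2 rolls
Frame 6 starts at roll index 10: rolls=8,1 (sum=9), consumes 2 rolls
Frame 7 starts at roll index 12: rolls=7,0 (sum=7), consumes 2 rolls
Frame 8 starts at roll index 14: rolls=6,1 (sum=7), consumes 2 rolls
Frame 9 starts at roll index 16: roll=10 (strike), consumes 1 roll
Frame 10 starts at roll index 17: 2 remaining rolls

Answer: 0 2 4 6 8 10 12 14 16 17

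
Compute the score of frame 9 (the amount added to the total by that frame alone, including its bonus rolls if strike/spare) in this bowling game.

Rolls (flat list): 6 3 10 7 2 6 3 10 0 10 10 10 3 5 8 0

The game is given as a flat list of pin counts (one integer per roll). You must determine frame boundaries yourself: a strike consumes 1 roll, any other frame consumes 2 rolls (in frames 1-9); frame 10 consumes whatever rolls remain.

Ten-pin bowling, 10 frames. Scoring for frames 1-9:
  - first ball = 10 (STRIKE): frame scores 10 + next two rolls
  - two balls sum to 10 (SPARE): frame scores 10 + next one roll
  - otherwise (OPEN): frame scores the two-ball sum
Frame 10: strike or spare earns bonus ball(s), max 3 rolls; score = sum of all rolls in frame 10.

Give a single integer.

Answer: 8

Derivation:
Frame 1: OPEN (6+3=9). Cumulative: 9
Frame 2: STRIKE. 10 + next two rolls (7+2) = 19. Cumulative: 28
Frame 3: OPEN (7+2=9). Cumulative: 37
Frame 4: OPEN (6+3=9). Cumulative: 46
Frame 5: STRIKE. 10 + next two rolls (0+10) = 20. Cumulative: 66
Frame 6: SPARE (0+10=10). 10 + next roll (10) = 20. Cumulative: 86
Frame 7: STRIKE. 10 + next two rolls (10+3) = 23. Cumulative: 109
Frame 8: STRIKE. 10 + next two rolls (3+5) = 18. Cumulative: 127
Frame 9: OPEN (3+5=8). Cumulative: 135
Frame 10: OPEN. Sum of all frame-10 rolls (8+0) = 8. Cumulative: 143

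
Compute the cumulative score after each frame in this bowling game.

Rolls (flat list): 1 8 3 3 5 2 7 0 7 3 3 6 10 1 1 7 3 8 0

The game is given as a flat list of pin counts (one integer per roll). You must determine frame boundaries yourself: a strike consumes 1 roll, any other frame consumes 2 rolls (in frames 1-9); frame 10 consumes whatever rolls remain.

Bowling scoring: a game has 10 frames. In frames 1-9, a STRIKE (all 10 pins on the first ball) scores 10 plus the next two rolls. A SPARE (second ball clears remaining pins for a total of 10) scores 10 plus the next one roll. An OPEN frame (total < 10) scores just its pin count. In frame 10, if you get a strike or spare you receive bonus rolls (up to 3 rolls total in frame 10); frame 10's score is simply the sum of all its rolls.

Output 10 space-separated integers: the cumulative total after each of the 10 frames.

Answer: 9 15 22 29 42 51 63 65 83 91

Derivation:
Frame 1: OPEN (1+8=9). Cumulative: 9
Frame 2: OPEN (3+3=6). Cumulative: 15
Frame 3: OPEN (5+2=7). Cumulative: 22
Frame 4: OPEN (7+0=7). Cumulative: 29
Frame 5: SPARE (7+3=10). 10 + next roll (3) = 13. Cumulative: 42
Frame 6: OPEN (3+6=9). Cumulative: 51
Frame 7: STRIKE. 10 + next two rolls (1+1) = 12. Cumulative: 63
Frame 8: OPEN (1+1=2). Cumulative: 65
Frame 9: SPARE (7+3=10). 10 + next roll (8) = 18. Cumulative: 83
Frame 10: OPEN. Sum of all frame-10 rolls (8+0) = 8. Cumulative: 91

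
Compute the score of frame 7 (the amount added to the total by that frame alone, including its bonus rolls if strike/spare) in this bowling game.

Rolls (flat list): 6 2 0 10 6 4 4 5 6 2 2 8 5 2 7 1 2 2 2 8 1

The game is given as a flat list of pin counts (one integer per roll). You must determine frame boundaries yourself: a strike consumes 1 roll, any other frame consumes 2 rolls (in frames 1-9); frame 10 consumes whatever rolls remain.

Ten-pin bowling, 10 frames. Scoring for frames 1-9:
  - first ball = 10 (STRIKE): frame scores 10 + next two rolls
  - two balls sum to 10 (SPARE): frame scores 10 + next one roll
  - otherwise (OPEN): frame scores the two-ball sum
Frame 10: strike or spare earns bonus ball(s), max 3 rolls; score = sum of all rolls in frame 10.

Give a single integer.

Frame 1: OPEN (6+2=8). Cumulative: 8
Frame 2: SPARE (0+10=10). 10 + next roll (6) = 16. Cumulative: 24
Frame 3: SPARE (6+4=10). 10 + next roll (4) = 14. Cumulative: 38
Frame 4: OPEN (4+5=9). Cumulative: 47
Frame 5: OPEN (6+2=8). Cumulative: 55
Frame 6: SPARE (2+8=10). 10 + next roll (5) = 15. Cumulative: 70
Frame 7: OPEN (5+2=7). Cumulative: 77
Frame 8: OPEN (7+1=8). Cumulative: 85
Frame 9: OPEN (2+2=4). Cumulative: 89

Answer: 7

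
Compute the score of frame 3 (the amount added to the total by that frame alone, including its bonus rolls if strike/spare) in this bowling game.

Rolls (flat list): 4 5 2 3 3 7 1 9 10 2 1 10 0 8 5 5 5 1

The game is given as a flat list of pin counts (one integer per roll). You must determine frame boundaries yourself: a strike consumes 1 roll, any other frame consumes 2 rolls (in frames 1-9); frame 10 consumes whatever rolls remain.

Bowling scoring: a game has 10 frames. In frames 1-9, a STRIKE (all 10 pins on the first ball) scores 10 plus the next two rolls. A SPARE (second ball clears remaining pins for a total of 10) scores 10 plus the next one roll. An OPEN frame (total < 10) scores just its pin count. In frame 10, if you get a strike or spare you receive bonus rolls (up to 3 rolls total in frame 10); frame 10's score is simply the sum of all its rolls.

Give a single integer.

Frame 1: OPEN (4+5=9). Cumulative: 9
Frame 2: OPEN (2+3=5). Cumulative: 14
Frame 3: SPARE (3+7=10). 10 + next roll (1) = 11. Cumulative: 25
Frame 4: SPARE (1+9=10). 10 + next roll (10) = 20. Cumulative: 45
Frame 5: STRIKE. 10 + next two rolls (2+1) = 13. Cumulative: 58

Answer: 11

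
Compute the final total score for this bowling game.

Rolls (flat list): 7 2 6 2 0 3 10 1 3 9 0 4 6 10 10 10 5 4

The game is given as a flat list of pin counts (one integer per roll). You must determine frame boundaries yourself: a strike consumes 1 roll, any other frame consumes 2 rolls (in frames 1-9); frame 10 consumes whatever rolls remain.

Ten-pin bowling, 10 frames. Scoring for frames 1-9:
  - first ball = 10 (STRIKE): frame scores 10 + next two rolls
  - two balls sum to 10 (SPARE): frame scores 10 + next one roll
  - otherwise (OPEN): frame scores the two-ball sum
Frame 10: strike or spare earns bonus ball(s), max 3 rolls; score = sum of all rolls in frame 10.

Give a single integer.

Frame 1: OPEN (7+2=9). Cumulative: 9
Frame 2: OPEN (6+2=8). Cumulative: 17
Frame 3: OPEN (0+3=3). Cumulative: 20
Frame 4: STRIKE. 10 + next two rolls (1+3) = 14. Cumulative: 34
Frame 5: OPEN (1+3=4). Cumulative: 38
Frame 6: OPEN (9+0=9). Cumulative: 47
Frame 7: SPARE (4+6=10). 10 + next roll (10) = 20. Cumulative: 67
Frame 8: STRIKE. 10 + next two rolls (10+10) = 30. Cumulative: 97
Frame 9: STRIKE. 10 + next two rolls (10+5) = 25. Cumulative: 122
Frame 10: STRIKE. Sum of all frame-10 rolls (10+5+4) = 19. Cumulative: 141

Answer: 141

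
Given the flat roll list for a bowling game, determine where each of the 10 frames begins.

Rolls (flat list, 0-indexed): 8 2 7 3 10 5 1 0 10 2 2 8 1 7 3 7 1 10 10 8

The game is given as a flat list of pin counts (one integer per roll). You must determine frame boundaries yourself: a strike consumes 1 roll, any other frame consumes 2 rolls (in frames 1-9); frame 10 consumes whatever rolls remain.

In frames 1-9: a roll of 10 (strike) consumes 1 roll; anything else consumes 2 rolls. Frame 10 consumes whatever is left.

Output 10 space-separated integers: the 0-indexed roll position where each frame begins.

Answer: 0 2 4 5 7 9 11 13 15 17

Derivation:
Frame 1 starts at roll index 0: rolls=8,2 (sum=10), consumes 2 rolls
Frame 2 starts at roll index 2: rolls=7,3 (sum=10), consumes 2 rolls
Frame 3 starts at roll index 4: roll=10 (strike), consumes 1 roll
Frame 4 starts at roll index 5: rolls=5,1 (sum=6), consumes 2 rolls
Frame 5 starts at roll index 7: rolls=0,10 (sum=10), consumes 2 rolls
Frame 6 starts at roll index 9: rolls=2,2 (sum=4), consumes 2 rolls
Frame 7 starts at roll index 11: rolls=8,1 (sum=9), consumes 2 rolls
Frame 8 starts at roll index 13: rolls=7,3 (sum=10), consumes 2 rolls
Frame 9 starts at roll index 15: rolls=7,1 (sum=8), consumes 2 rolls
Frame 10 starts at roll index 17: 3 remaining rolls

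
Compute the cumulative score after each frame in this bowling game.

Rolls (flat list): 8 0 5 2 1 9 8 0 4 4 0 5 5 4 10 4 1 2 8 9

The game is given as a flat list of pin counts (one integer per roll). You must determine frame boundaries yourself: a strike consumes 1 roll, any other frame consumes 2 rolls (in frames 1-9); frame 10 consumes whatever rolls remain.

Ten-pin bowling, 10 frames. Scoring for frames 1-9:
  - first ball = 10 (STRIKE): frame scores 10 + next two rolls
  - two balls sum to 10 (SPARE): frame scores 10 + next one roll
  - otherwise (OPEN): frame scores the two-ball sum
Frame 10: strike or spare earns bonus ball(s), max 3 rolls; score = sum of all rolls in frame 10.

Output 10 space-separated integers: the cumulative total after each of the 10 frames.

Frame 1: OPEN (8+0=8). Cumulative: 8
Frame 2: OPEN (5+2=7). Cumulative: 15
Frame 3: SPARE (1+9=10). 10 + next roll (8) = 18. Cumulative: 33
Frame 4: OPEN (8+0=8). Cumulative: 41
Frame 5: OPEN (4+4=8). Cumulative: 49
Frame 6: OPEN (0+5=5). Cumulative: 54
Frame 7: OPEN (5+4=9). Cumulative: 63
Frame 8: STRIKE. 10 + next two rolls (4+1) = 15. Cumulative: 78
Frame 9: OPEN (4+1=5). Cumulative: 83
Frame 10: SPARE. Sum of all frame-10 rolls (2+8+9) = 19. Cumulative: 102

Answer: 8 15 33 41 49 54 63 78 83 102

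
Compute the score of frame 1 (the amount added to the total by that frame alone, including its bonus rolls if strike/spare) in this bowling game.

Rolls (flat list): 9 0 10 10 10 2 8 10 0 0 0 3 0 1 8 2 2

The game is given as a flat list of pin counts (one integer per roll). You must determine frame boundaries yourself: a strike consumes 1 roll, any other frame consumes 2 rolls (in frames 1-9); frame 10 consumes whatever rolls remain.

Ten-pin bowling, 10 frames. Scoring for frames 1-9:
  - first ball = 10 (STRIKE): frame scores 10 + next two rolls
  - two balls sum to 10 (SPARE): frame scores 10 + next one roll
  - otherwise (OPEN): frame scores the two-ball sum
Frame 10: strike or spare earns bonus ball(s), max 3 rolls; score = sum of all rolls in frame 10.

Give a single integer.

Answer: 9

Derivation:
Frame 1: OPEN (9+0=9). Cumulative: 9
Frame 2: STRIKE. 10 + next two rolls (10+10) = 30. Cumulative: 39
Frame 3: STRIKE. 10 + next two rolls (10+2) = 22. Cumulative: 61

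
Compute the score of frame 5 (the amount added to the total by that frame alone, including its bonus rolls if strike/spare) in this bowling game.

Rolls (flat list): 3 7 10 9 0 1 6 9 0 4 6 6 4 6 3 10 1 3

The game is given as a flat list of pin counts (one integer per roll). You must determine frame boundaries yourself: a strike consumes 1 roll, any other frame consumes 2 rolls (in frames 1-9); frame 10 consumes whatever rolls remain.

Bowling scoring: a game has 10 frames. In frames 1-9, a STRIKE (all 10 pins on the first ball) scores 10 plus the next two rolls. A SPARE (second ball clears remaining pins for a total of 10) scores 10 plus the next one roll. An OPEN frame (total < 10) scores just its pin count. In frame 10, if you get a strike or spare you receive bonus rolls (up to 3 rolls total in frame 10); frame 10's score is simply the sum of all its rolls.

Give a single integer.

Answer: 9

Derivation:
Frame 1: SPARE (3+7=10). 10 + next roll (10) = 20. Cumulative: 20
Frame 2: STRIKE. 10 + next two rolls (9+0) = 19. Cumulative: 39
Frame 3: OPEN (9+0=9). Cumulative: 48
Frame 4: OPEN (1+6=7). Cumulative: 55
Frame 5: OPEN (9+0=9). Cumulative: 64
Frame 6: SPARE (4+6=10). 10 + next roll (6) = 16. Cumulative: 80
Frame 7: SPARE (6+4=10). 10 + next roll (6) = 16. Cumulative: 96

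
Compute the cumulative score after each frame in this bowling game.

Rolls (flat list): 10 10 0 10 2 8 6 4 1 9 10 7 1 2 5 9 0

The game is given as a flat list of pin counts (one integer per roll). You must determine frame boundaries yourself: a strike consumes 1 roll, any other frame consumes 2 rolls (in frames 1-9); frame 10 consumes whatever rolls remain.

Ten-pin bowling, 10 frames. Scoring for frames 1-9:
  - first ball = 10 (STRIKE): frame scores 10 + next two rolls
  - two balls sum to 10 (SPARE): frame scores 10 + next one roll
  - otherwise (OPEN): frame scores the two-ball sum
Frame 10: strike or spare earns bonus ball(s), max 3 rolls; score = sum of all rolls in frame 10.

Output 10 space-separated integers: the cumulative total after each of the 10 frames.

Answer: 20 40 52 68 79 99 117 125 132 141

Derivation:
Frame 1: STRIKE. 10 + next two rolls (10+0) = 20. Cumulative: 20
Frame 2: STRIKE. 10 + next two rolls (0+10) = 20. Cumulative: 40
Frame 3: SPARE (0+10=10). 10 + next roll (2) = 12. Cumulative: 52
Frame 4: SPARE (2+8=10). 10 + next roll (6) = 16. Cumulative: 68
Frame 5: SPARE (6+4=10). 10 + next roll (1) = 11. Cumulative: 79
Frame 6: SPARE (1+9=10). 10 + next roll (10) = 20. Cumulative: 99
Frame 7: STRIKE. 10 + next two rolls (7+1) = 18. Cumulative: 117
Frame 8: OPEN (7+1=8). Cumulative: 125
Frame 9: OPEN (2+5=7). Cumulative: 132
Frame 10: OPEN. Sum of all frame-10 rolls (9+0) = 9. Cumulative: 141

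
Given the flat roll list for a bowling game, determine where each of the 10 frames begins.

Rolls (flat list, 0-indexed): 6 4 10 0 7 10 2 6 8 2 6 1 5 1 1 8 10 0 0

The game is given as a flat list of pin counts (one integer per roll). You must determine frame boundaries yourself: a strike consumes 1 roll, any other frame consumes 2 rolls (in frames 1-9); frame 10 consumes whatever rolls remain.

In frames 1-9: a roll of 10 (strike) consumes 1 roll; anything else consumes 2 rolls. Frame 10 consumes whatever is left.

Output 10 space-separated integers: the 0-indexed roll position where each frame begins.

Answer: 0 2 3 5 6 8 10 12 14 16

Derivation:
Frame 1 starts at roll index 0: rolls=6,4 (sum=10), consumes 2 rolls
Frame 2 starts at roll index 2: roll=10 (strike), consumes 1 roll
Frame 3 starts at roll index 3: rolls=0,7 (sum=7), consumes 2 rolls
Frame 4 starts at roll index 5: roll=10 (strike), consumes 1 roll
Frame 5 starts at roll index 6: rolls=2,6 (sum=8), consumes 2 rolls
Frame 6 starts at roll index 8: rolls=8,2 (sum=10), consumes 2 rolls
Frame 7 starts at roll index 10: rolls=6,1 (sum=7), consumes 2 rolls
Frame 8 starts at roll index 12: rolls=5,1 (sum=6), consumes 2 rolls
Frame 9 starts at roll index 14: rolls=1,8 (sum=9), consumes 2 rolls
Frame 10 starts at roll index 16: 3 remaining rolls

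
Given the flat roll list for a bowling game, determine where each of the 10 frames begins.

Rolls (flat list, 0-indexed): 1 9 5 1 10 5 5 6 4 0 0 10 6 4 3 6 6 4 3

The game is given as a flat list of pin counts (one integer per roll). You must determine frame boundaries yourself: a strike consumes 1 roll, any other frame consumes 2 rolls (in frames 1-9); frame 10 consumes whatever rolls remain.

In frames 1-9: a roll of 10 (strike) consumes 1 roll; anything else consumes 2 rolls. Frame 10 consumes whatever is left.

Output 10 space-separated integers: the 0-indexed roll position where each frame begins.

Answer: 0 2 4 5 7 9 11 12 14 16

Derivation:
Frame 1 starts at roll index 0: rolls=1,9 (sum=10), consumes 2 rolls
Frame 2 starts at roll index 2: rolls=5,1 (sum=6), consumes 2 rolls
Frame 3 starts at roll index 4: roll=10 (strike), consumes 1 roll
Frame 4 starts at roll index 5: rolls=5,5 (sum=10), consumes 2 rolls
Frame 5 starts at roll index 7: rolls=6,4 (sum=10), consumes 2 rolls
Frame 6 starts at roll index 9: rolls=0,0 (sum=0), consumes 2 rolls
Frame 7 starts at roll index 11: roll=10 (strike), consumes 1 roll
Frame 8 starts at roll index 12: rolls=6,4 (sum=10), consumes 2 rolls
Frame 9 starts at roll index 14: rolls=3,6 (sum=9), consumes 2 rolls
Frame 10 starts at roll index 16: 3 remaining rolls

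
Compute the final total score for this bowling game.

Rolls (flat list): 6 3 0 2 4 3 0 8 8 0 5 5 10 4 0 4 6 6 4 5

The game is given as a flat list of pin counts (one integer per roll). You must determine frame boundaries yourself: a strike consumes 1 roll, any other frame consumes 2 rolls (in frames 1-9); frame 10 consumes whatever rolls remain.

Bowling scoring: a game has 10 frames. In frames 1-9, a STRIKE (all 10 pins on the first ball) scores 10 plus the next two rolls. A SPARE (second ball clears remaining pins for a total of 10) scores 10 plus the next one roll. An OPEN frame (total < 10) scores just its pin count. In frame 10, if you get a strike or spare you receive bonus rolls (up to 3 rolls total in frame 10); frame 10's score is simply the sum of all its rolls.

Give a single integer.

Frame 1: OPEN (6+3=9). Cumulative: 9
Frame 2: OPEN (0+2=2). Cumulative: 11
Frame 3: OPEN (4+3=7). Cumulative: 18
Frame 4: OPEN (0+8=8). Cumulative: 26
Frame 5: OPEN (8+0=8). Cumulative: 34
Frame 6: SPARE (5+5=10). 10 + next roll (10) = 20. Cumulative: 54
Frame 7: STRIKE. 10 + next two rolls (4+0) = 14. Cumulative: 68
Frame 8: OPEN (4+0=4). Cumulative: 72
Frame 9: SPARE (4+6=10). 10 + next roll (6) = 16. Cumulative: 88
Frame 10: SPARE. Sum of all frame-10 rolls (6+4+5) = 15. Cumulative: 103

Answer: 103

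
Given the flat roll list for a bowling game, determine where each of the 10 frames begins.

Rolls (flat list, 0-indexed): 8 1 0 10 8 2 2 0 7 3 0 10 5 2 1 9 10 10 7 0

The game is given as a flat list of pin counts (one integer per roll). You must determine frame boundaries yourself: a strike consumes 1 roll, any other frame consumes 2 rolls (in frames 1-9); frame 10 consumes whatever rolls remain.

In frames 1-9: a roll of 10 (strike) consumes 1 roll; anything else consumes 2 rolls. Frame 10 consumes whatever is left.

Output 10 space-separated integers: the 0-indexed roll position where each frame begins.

Frame 1 starts at roll index 0: rolls=8,1 (sum=9), consumes 2 rolls
Frame 2 starts at roll index 2: rolls=0,10 (sum=10), consumes 2 rolls
Frame 3 starts at roll index 4: rolls=8,2 (sum=10), consumes 2 rolls
Frame 4 starts at roll index 6: rolls=2,0 (sum=2), consumes 2 rolls
Frame 5 starts at roll index 8: rolls=7,3 (sum=10), consumes 2 rolls
Frame 6 starts at roll index 10: rolls=0,10 (sum=10), consumes 2 rolls
Frame 7 starts at roll index 12: rolls=5,2 (sum=7), consumes 2 rolls
Frame 8 starts at roll index 14: rolls=1,9 (sum=10), consumes 2 rolls
Frame 9 starts at roll index 16: roll=10 (strike), consumes 1 roll
Frame 10 starts at roll index 17: 3 remaining rolls

Answer: 0 2 4 6 8 10 12 14 16 17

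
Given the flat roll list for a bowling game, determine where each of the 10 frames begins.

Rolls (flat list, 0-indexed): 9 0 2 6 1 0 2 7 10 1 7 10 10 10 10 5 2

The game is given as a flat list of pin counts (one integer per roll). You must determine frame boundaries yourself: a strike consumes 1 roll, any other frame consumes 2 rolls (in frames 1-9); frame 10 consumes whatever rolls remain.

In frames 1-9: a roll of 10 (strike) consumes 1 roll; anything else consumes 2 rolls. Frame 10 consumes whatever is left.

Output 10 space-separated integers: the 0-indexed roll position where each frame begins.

Answer: 0 2 4 6 8 9 11 12 13 14

Derivation:
Frame 1 starts at roll index 0: rolls=9,0 (sum=9), consumes 2 rolls
Frame 2 starts at roll index 2: rolls=2,6 (sum=8), consumes 2 rolls
Frame 3 starts at roll index 4: rolls=1,0 (sum=1), consumes 2 rolls
Frame 4 starts at roll index 6: rolls=2,7 (sum=9), consumes 2 rolls
Frame 5 starts at roll index 8: roll=10 (strike), consumes 1 roll
Frame 6 starts at roll index 9: rolls=1,7 (sum=8), consumes 2 rolls
Frame 7 starts at roll index 11: roll=10 (strike), consumes 1 roll
Frame 8 starts at roll index 12: roll=10 (strike), consumes 1 roll
Frame 9 starts at roll index 13: roll=10 (strike), consumes 1 roll
Frame 10 starts at roll index 14: 3 remaining rolls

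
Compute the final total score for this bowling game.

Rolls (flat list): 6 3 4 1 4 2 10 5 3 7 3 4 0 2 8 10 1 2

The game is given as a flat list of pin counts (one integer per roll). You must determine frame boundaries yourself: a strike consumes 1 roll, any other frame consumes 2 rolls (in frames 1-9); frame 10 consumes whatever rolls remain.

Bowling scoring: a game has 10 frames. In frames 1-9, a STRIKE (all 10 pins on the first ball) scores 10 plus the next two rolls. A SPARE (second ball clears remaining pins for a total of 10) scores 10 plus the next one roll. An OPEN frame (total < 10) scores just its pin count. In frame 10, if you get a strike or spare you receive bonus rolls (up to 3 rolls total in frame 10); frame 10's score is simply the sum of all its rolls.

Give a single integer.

Answer: 100

Derivation:
Frame 1: OPEN (6+3=9). Cumulative: 9
Frame 2: OPEN (4+1=5). Cumulative: 14
Frame 3: OPEN (4+2=6). Cumulative: 20
Frame 4: STRIKE. 10 + next two rolls (5+3) = 18. Cumulative: 38
Frame 5: OPEN (5+3=8). Cumulative: 46
Frame 6: SPARE (7+3=10). 10 + next roll (4) = 14. Cumulative: 60
Frame 7: OPEN (4+0=4). Cumulative: 64
Frame 8: SPARE (2+8=10). 10 + next roll (10) = 20. Cumulative: 84
Frame 9: STRIKE. 10 + next two rolls (1+2) = 13. Cumulative: 97
Frame 10: OPEN. Sum of all frame-10 rolls (1+2) = 3. Cumulative: 100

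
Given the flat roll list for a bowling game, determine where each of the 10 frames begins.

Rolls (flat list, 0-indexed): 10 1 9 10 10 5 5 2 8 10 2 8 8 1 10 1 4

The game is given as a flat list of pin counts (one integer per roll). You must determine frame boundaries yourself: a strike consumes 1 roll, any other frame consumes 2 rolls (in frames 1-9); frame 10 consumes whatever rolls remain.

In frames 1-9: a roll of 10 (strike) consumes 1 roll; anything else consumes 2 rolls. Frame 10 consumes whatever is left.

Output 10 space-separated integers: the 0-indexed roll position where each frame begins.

Answer: 0 1 3 4 5 7 9 10 12 14

Derivation:
Frame 1 starts at roll index 0: roll=10 (strike), consumes 1 roll
Frame 2 starts at roll index 1: rolls=1,9 (sum=10), consumes 2 rolls
Frame 3 starts at roll index 3: roll=10 (strike), consumes 1 roll
Frame 4 starts at roll index 4: roll=10 (strike), consumes 1 roll
Frame 5 starts at roll index 5: rolls=5,5 (sum=10), consumes 2 rolls
Frame 6 starts at roll index 7: rolls=2,8 (sum=10), consumes 2 rolls
Frame 7 starts at roll index 9: roll=10 (strike), consumes 1 roll
Frame 8 starts at roll index 10: rolls=2,8 (sum=10), consumes 2 rolls
Frame 9 starts at roll index 12: rolls=8,1 (sum=9), consumes 2 rolls
Frame 10 starts at roll index 14: 3 remaining rolls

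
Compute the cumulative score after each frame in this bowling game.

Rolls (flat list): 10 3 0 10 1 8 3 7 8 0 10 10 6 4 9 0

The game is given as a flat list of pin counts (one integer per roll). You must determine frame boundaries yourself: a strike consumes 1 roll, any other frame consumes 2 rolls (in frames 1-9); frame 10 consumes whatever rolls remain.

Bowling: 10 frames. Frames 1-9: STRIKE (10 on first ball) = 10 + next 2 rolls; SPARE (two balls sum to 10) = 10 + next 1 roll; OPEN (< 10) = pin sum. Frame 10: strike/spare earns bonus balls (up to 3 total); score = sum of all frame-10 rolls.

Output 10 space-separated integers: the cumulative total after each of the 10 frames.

Answer: 13 16 35 44 62 70 96 116 135 144

Derivation:
Frame 1: STRIKE. 10 + next two rolls (3+0) = 13. Cumulative: 13
Frame 2: OPEN (3+0=3). Cumulative: 16
Frame 3: STRIKE. 10 + next two rolls (1+8) = 19. Cumulative: 35
Frame 4: OPEN (1+8=9). Cumulative: 44
Frame 5: SPARE (3+7=10). 10 + next roll (8) = 18. Cumulative: 62
Frame 6: OPEN (8+0=8). Cumulative: 70
Frame 7: STRIKE. 10 + next two rolls (10+6) = 26. Cumulative: 96
Frame 8: STRIKE. 10 + next two rolls (6+4) = 20. Cumulative: 116
Frame 9: SPARE (6+4=10). 10 + next roll (9) = 19. Cumulative: 135
Frame 10: OPEN. Sum of all frame-10 rolls (9+0) = 9. Cumulative: 144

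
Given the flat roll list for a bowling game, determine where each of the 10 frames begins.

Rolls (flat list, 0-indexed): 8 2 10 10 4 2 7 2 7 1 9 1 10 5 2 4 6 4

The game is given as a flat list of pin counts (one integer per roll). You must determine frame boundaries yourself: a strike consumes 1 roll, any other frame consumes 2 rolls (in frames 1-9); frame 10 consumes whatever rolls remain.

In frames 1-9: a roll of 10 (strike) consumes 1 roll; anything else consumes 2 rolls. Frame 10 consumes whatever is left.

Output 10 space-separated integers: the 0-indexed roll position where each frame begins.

Frame 1 starts at roll index 0: rolls=8,2 (sum=10), consumes 2 rolls
Frame 2 starts at roll index 2: roll=10 (strike), consumes 1 roll
Frame 3 starts at roll index 3: roll=10 (strike), consumes 1 roll
Frame 4 starts at roll index 4: rolls=4,2 (sum=6), consumes 2 rolls
Frame 5 starts at roll index 6: rolls=7,2 (sum=9), consumes 2 rolls
Frame 6 starts at roll index 8: rolls=7,1 (sum=8), consumes 2 rolls
Frame 7 starts at roll index 10: rolls=9,1 (sum=10), consumes 2 rolls
Frame 8 starts at roll index 12: roll=10 (strike), consumes 1 roll
Frame 9 starts at roll index 13: rolls=5,2 (sum=7), consumes 2 rolls
Frame 10 starts at roll index 15: 3 remaining rolls

Answer: 0 2 3 4 6 8 10 12 13 15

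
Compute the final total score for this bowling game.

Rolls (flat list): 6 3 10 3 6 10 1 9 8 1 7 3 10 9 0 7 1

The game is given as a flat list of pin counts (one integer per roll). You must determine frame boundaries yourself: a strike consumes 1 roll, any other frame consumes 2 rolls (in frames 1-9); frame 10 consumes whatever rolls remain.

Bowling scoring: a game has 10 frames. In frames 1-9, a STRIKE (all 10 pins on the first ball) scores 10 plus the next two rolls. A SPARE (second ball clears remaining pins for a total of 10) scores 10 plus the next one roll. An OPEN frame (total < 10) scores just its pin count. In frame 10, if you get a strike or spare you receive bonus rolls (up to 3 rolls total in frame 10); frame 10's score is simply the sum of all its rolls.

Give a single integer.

Answer: 140

Derivation:
Frame 1: OPEN (6+3=9). Cumulative: 9
Frame 2: STRIKE. 10 + next two rolls (3+6) = 19. Cumulative: 28
Frame 3: OPEN (3+6=9). Cumulative: 37
Frame 4: STRIKE. 10 + next two rolls (1+9) = 20. Cumulative: 57
Frame 5: SPARE (1+9=10). 10 + next roll (8) = 18. Cumulative: 75
Frame 6: OPEN (8+1=9). Cumulative: 84
Frame 7: SPARE (7+3=10). 10 + next roll (10) = 20. Cumulative: 104
Frame 8: STRIKE. 10 + next two rolls (9+0) = 19. Cumulative: 123
Frame 9: OPEN (9+0=9). Cumulative: 132
Frame 10: OPEN. Sum of all frame-10 rolls (7+1) = 8. Cumulative: 140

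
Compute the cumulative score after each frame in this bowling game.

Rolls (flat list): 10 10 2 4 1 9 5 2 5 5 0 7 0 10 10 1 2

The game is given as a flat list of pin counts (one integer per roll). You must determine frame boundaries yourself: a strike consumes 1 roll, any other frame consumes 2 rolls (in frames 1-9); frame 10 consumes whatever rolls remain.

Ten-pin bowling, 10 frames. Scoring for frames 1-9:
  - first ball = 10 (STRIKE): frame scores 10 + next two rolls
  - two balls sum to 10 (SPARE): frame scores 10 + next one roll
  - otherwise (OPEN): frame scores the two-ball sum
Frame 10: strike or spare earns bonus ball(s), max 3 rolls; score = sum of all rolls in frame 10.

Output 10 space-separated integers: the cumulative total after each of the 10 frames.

Answer: 22 38 44 59 66 76 83 103 116 119

Derivation:
Frame 1: STRIKE. 10 + next two rolls (10+2) = 22. Cumulative: 22
Frame 2: STRIKE. 10 + next two rolls (2+4) = 16. Cumulative: 38
Frame 3: OPEN (2+4=6). Cumulative: 44
Frame 4: SPARE (1+9=10). 10 + next roll (5) = 15. Cumulative: 59
Frame 5: OPEN (5+2=7). Cumulative: 66
Frame 6: SPARE (5+5=10). 10 + next roll (0) = 10. Cumulative: 76
Frame 7: OPEN (0+7=7). Cumulative: 83
Frame 8: SPARE (0+10=10). 10 + next roll (10) = 20. Cumulative: 103
Frame 9: STRIKE. 10 + next two rolls (1+2) = 13. Cumulative: 116
Frame 10: OPEN. Sum of all frame-10 rolls (1+2) = 3. Cumulative: 119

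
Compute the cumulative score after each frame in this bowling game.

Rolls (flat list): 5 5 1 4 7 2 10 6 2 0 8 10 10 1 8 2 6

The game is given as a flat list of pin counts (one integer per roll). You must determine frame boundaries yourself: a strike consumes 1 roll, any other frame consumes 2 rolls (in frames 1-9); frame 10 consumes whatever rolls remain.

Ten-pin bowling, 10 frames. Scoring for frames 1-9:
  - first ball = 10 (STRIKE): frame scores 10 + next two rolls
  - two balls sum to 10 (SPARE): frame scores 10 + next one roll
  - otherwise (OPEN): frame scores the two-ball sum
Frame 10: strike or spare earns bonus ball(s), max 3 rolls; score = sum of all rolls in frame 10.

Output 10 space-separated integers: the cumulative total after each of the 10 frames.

Frame 1: SPARE (5+5=10). 10 + next roll (1) = 11. Cumulative: 11
Frame 2: OPEN (1+4=5). Cumulative: 16
Frame 3: OPEN (7+2=9). Cumulative: 25
Frame 4: STRIKE. 10 + next two rolls (6+2) = 18. Cumulative: 43
Frame 5: OPEN (6+2=8). Cumulative: 51
Frame 6: OPEN (0+8=8). Cumulative: 59
Frame 7: STRIKE. 10 + next two rolls (10+1) = 21. Cumulative: 80
Frame 8: STRIKE. 10 + next two rolls (1+8) = 19. Cumulative: 99
Frame 9: OPEN (1+8=9). Cumulative: 108
Frame 10: OPEN. Sum of all frame-10 rolls (2+6) = 8. Cumulative: 116

Answer: 11 16 25 43 51 59 80 99 108 116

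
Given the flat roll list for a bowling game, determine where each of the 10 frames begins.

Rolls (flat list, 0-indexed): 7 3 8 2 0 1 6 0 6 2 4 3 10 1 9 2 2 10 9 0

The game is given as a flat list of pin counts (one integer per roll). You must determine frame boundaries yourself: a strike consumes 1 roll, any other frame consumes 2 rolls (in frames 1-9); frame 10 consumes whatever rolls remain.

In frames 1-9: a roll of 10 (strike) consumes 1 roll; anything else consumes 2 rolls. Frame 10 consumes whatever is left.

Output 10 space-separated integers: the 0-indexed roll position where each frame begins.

Answer: 0 2 4 6 8 10 12 13 15 17

Derivation:
Frame 1 starts at roll index 0: rolls=7,3 (sum=10), consumes 2 rolls
Frame 2 starts at roll index 2: rolls=8,2 (sum=10), consumes 2 rolls
Frame 3 starts at roll index 4: rolls=0,1 (sum=1), consumes 2 rolls
Frame 4 starts at roll index 6: rolls=6,0 (sum=6), consumes 2 rolls
Frame 5 starts at roll index 8: rolls=6,2 (sum=8), consumes 2 rolls
Frame 6 starts at roll index 10: rolls=4,3 (sum=7), consumes 2 rolls
Frame 7 starts at roll index 12: roll=10 (strike), consumes 1 roll
Frame 8 starts at roll index 13: rolls=1,9 (sum=10), consumes 2 rolls
Frame 9 starts at roll index 15: rolls=2,2 (sum=4), consumes 2 rolls
Frame 10 starts at roll index 17: 3 remaining rolls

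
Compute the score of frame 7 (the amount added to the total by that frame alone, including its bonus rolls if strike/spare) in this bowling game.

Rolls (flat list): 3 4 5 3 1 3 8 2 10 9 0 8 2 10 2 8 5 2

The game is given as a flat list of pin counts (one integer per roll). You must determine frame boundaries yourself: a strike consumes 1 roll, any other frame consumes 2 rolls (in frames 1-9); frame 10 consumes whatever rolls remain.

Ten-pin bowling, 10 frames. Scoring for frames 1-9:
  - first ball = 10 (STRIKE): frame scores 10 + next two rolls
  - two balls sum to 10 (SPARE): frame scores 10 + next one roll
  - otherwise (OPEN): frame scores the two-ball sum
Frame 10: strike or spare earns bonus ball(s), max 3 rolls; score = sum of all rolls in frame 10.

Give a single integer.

Frame 1: OPEN (3+4=7). Cumulative: 7
Frame 2: OPEN (5+3=8). Cumulative: 15
Frame 3: OPEN (1+3=4). Cumulative: 19
Frame 4: SPARE (8+2=10). 10 + next roll (10) = 20. Cumulative: 39
Frame 5: STRIKE. 10 + next two rolls (9+0) = 19. Cumulative: 58
Frame 6: OPEN (9+0=9). Cumulative: 67
Frame 7: SPARE (8+2=10). 10 + next roll (10) = 20. Cumulative: 87
Frame 8: STRIKE. 10 + next two rolls (2+8) = 20. Cumulative: 107
Frame 9: SPARE (2+8=10). 10 + next roll (5) = 15. Cumulative: 122

Answer: 20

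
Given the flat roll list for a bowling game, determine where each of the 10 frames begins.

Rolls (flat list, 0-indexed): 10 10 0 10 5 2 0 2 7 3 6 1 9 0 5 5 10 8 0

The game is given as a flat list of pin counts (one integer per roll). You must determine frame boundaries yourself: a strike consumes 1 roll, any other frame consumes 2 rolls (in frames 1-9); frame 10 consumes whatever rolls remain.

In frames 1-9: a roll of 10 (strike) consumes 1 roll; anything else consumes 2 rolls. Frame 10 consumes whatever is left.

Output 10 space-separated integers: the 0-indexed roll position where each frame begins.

Answer: 0 1 2 4 6 8 10 12 14 16

Derivation:
Frame 1 starts at roll index 0: roll=10 (strike), consumes 1 roll
Frame 2 starts at roll index 1: roll=10 (strike), consumes 1 roll
Frame 3 starts at roll index 2: rolls=0,10 (sum=10), consumes 2 rolls
Frame 4 starts at roll index 4: rolls=5,2 (sum=7), consumes 2 rolls
Frame 5 starts at roll index 6: rolls=0,2 (sum=2), consumes 2 rolls
Frame 6 starts at roll index 8: rolls=7,3 (sum=10), consumes 2 rolls
Frame 7 starts at roll index 10: rolls=6,1 (sum=7), consumes 2 rolls
Frame 8 starts at roll index 12: rolls=9,0 (sum=9), consumes 2 rolls
Frame 9 starts at roll index 14: rolls=5,5 (sum=10), consumes 2 rolls
Frame 10 starts at roll index 16: 3 remaining rolls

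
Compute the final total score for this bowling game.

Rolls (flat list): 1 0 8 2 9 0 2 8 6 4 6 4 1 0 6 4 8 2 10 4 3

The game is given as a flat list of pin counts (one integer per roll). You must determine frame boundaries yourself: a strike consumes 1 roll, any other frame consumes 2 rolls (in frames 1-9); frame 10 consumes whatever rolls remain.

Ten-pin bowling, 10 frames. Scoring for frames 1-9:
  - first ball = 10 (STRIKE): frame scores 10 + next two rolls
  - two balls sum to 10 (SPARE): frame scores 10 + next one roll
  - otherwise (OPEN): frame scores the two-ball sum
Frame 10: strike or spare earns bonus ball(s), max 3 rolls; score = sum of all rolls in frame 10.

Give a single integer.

Answer: 128

Derivation:
Frame 1: OPEN (1+0=1). Cumulative: 1
Frame 2: SPARE (8+2=10). 10 + next roll (9) = 19. Cumulative: 20
Frame 3: OPEN (9+0=9). Cumulative: 29
Frame 4: SPARE (2+8=10). 10 + next roll (6) = 16. Cumulative: 45
Frame 5: SPARE (6+4=10). 10 + next roll (6) = 16. Cumulative: 61
Frame 6: SPARE (6+4=10). 10 + next roll (1) = 11. Cumulative: 72
Frame 7: OPEN (1+0=1). Cumulative: 73
Frame 8: SPARE (6+4=10). 10 + next roll (8) = 18. Cumulative: 91
Frame 9: SPARE (8+2=10). 10 + next roll (10) = 20. Cumulative: 111
Frame 10: STRIKE. Sum of all frame-10 rolls (10+4+3) = 17. Cumulative: 128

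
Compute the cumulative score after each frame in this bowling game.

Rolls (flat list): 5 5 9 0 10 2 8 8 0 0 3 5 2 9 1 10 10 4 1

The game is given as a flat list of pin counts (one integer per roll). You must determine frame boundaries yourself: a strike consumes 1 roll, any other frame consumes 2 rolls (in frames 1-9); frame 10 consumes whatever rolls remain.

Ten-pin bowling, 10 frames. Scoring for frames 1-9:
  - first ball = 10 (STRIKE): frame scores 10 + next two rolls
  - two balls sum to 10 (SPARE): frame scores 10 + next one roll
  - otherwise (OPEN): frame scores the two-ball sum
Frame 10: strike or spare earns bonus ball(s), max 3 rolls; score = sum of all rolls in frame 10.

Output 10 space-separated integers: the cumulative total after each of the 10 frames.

Frame 1: SPARE (5+5=10). 10 + next roll (9) = 19. Cumulative: 19
Frame 2: OPEN (9+0=9). Cumulative: 28
Frame 3: STRIKE. 10 + next two rolls (2+8) = 20. Cumulative: 48
Frame 4: SPARE (2+8=10). 10 + next roll (8) = 18. Cumulative: 66
Frame 5: OPEN (8+0=8). Cumulative: 74
Frame 6: OPEN (0+3=3). Cumulative: 77
Frame 7: OPEN (5+2=7). Cumulative: 84
Frame 8: SPARE (9+1=10). 10 + next roll (10) = 20. Cumulative: 104
Frame 9: STRIKE. 10 + next two rolls (10+4) = 24. Cumulative: 128
Frame 10: STRIKE. Sum of all frame-10 rolls (10+4+1) = 15. Cumulative: 143

Answer: 19 28 48 66 74 77 84 104 128 143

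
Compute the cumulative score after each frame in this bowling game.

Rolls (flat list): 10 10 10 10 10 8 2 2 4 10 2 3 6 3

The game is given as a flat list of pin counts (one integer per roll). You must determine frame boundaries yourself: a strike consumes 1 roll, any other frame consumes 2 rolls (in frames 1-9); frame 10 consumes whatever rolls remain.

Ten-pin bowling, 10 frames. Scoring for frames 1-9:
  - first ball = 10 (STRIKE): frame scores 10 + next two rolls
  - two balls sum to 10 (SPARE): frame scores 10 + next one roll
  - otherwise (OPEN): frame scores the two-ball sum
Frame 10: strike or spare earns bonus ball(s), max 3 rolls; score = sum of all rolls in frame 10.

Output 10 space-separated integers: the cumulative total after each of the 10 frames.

Answer: 30 60 90 118 138 150 156 171 176 185

Derivation:
Frame 1: STRIKE. 10 + next two rolls (10+10) = 30. Cumulative: 30
Frame 2: STRIKE. 10 + next two rolls (10+10) = 30. Cumulative: 60
Frame 3: STRIKE. 10 + next two rolls (10+10) = 30. Cumulative: 90
Frame 4: STRIKE. 10 + next two rolls (10+8) = 28. Cumulative: 118
Frame 5: STRIKE. 10 + next two rolls (8+2) = 20. Cumulative: 138
Frame 6: SPARE (8+2=10). 10 + next roll (2) = 12. Cumulative: 150
Frame 7: OPEN (2+4=6). Cumulative: 156
Frame 8: STRIKE. 10 + next two rolls (2+3) = 15. Cumulative: 171
Frame 9: OPEN (2+3=5). Cumulative: 176
Frame 10: OPEN. Sum of all frame-10 rolls (6+3) = 9. Cumulative: 185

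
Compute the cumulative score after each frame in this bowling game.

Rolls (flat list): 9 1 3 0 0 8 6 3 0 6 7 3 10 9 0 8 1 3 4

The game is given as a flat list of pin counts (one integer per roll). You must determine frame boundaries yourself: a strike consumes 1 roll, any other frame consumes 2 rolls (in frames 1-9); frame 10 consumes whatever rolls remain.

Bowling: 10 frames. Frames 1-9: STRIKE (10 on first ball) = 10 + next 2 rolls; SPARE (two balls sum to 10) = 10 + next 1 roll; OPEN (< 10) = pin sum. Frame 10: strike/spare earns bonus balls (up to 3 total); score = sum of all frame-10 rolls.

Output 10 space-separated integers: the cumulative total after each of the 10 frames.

Frame 1: SPARE (9+1=10). 10 + next roll (3) = 13. Cumulative: 13
Frame 2: OPEN (3+0=3). Cumulative: 16
Frame 3: OPEN (0+8=8). Cumulative: 24
Frame 4: OPEN (6+3=9). Cumulative: 33
Frame 5: OPEN (0+6=6). Cumulative: 39
Frame 6: SPARE (7+3=10). 10 + next roll (10) = 20. Cumulative: 59
Frame 7: STRIKE. 10 + next two rolls (9+0) = 19. Cumulative: 78
Frame 8: OPEN (9+0=9). Cumulative: 87
Frame 9: OPEN (8+1=9). Cumulative: 96
Frame 10: OPEN. Sum of all frame-10 rolls (3+4) = 7. Cumulative: 103

Answer: 13 16 24 33 39 59 78 87 96 103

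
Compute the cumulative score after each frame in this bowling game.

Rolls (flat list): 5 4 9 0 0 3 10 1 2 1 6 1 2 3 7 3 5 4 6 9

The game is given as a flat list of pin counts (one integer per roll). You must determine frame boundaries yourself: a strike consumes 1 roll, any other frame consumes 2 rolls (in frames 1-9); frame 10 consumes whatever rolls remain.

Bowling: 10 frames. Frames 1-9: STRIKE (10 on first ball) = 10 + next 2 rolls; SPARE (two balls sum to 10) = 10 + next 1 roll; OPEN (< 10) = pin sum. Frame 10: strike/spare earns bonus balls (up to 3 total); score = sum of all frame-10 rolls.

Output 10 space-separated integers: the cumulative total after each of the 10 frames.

Answer: 9 18 21 34 37 44 47 60 68 87

Derivation:
Frame 1: OPEN (5+4=9). Cumulative: 9
Frame 2: OPEN (9+0=9). Cumulative: 18
Frame 3: OPEN (0+3=3). Cumulative: 21
Frame 4: STRIKE. 10 + next two rolls (1+2) = 13. Cumulative: 34
Frame 5: OPEN (1+2=3). Cumulative: 37
Frame 6: OPEN (1+6=7). Cumulative: 44
Frame 7: OPEN (1+2=3). Cumulative: 47
Frame 8: SPARE (3+7=10). 10 + next roll (3) = 13. Cumulative: 60
Frame 9: OPEN (3+5=8). Cumulative: 68
Frame 10: SPARE. Sum of all frame-10 rolls (4+6+9) = 19. Cumulative: 87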